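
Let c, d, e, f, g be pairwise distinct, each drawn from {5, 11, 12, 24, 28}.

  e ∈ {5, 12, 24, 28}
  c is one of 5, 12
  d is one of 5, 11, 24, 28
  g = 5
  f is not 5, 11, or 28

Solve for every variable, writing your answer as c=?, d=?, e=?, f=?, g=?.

c=12, d=11, e=28, f=24, g=5

g has just one choice, so g = 5. Strike 5 from c, d, e.
That leaves c = 12. So e, f can't be 12.
f must be 24 (only option left). So d, e can't be 24.
e must be 28 (only option left). Remove 28 from d.
d's domain is down to {11}, so d = 11.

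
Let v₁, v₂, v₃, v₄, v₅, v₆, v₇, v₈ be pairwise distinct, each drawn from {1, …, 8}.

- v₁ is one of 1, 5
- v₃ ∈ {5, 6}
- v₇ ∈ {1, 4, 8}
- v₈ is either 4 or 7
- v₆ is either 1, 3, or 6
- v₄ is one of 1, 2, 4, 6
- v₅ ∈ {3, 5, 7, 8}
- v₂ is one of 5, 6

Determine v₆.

Among the 8 variables, 2 fits only v₄ (and all 8 values in {1, 2, 3, 4, 5, 6, 7, 8} must be used), so v₄ = 2.
v₂ and v₃ share exactly the 2 values {5, 6}; by pigeonhole those values go to them, so strike 5, 6 from v₁, v₅, v₆.
That leaves v₁ = 1. Eliminate 1 elsewhere: v₆, v₇.
So v₆ = 3.

3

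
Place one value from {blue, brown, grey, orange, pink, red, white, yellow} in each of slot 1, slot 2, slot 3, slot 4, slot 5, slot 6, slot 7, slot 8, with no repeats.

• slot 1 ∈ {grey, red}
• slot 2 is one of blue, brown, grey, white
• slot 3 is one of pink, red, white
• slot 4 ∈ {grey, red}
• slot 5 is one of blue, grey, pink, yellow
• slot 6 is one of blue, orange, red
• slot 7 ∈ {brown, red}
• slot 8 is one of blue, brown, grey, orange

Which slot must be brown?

slot 7

The 8 variables draw from only 8 values {blue, brown, grey, orange, pink, red, white, yellow}, so each is used; only slot 5 can be yellow, hence slot 5 = yellow.
The 7 still-open variables draw from only 7 values {blue, brown, grey, orange, pink, red, white}, so each is used; only slot 3 can be pink, hence slot 3 = pink.
Among the 6 still-open variables, white fits only slot 2 (and all 6 values in {blue, brown, grey, orange, red, white} must be used), so slot 2 = white.
slot 1 and slot 4 share exactly the 2 values {grey, red}; by pigeonhole those values go to them, so strike grey, red from slot 6, slot 7, slot 8.
So brown goes to slot 7.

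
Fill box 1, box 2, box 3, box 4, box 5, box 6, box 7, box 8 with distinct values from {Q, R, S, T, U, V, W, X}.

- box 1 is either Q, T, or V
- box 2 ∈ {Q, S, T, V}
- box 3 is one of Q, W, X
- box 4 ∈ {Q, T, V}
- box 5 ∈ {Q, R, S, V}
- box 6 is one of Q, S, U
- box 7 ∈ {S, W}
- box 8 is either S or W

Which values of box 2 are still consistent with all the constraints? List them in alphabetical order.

Q, T, V

The 8 variables draw from only 8 values {Q, R, S, T, U, V, W, X}, so each is used; only box 5 can be R, hence box 5 = R.
Among the 7 still-open variables, U fits only box 6 (and all 7 values in {Q, S, T, U, V, W, X} must be used), so box 6 = U.
The 6 still-open variables draw from only 6 values {Q, S, T, V, W, X}, so each is used; only box 3 can be X, hence box 3 = X.
The 2 variables box 7 and box 8 are confined to {S, W}, which locks those values in; drop them from box 2.
No further eliminations apply; box 2 can still be any of Q, T, V.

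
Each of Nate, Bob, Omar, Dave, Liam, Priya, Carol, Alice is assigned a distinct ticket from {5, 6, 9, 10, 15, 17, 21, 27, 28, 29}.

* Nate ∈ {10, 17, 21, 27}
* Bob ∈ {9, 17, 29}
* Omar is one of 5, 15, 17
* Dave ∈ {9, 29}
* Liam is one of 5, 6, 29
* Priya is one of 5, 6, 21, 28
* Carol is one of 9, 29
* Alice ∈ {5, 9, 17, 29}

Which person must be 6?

Dave and Carol between them cover only {9, 29} — a naked pair. Remove those values from Bob, Liam, Alice.
Bob must be 17 (only option left). Eliminate 17 elsewhere: Nate, Omar, Alice.
Alice's domain is down to {5}, so Alice = 5. Strike 5 from Omar, Liam, Priya.
So 6 goes to Liam.

Liam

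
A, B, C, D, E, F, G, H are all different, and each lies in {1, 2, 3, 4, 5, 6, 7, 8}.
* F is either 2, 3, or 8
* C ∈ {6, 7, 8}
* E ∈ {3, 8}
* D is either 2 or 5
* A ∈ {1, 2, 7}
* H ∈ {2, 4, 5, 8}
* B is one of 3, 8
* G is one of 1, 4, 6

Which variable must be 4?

B and E share exactly the 2 values {3, 8}; by pigeonhole those values go to them, so strike 3, 8 from C, F, H.
F's domain is down to {2}, so F = 2. Eliminate 2 elsewhere: A, D, H.
D's domain is down to {5}, so D = 5. Remove 5 from H.
So 4 goes to H.

H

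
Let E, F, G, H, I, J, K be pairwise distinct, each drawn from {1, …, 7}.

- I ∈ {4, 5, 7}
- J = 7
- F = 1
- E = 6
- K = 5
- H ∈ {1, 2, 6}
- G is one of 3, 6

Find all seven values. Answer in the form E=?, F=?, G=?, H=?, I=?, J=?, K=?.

E=6, F=1, G=3, H=2, I=4, J=7, K=5

E must be 6 (only option left). Eliminate 6 elsewhere: G, H.
That leaves F = 1. Eliminate 1 elsewhere: H.
G has just one choice, so G = 3.
H's domain is down to {2}, so H = 2.
That leaves J = 7. Remove 7 from I.
K has just one choice, so K = 5. Eliminate 5 elsewhere: I.
That leaves I = 4.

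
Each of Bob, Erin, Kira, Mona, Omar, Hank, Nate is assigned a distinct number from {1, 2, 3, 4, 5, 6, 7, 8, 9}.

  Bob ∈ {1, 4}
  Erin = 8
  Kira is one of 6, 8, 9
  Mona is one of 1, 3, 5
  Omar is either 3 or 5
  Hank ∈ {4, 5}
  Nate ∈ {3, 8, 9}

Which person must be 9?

Erin's domain is down to {8}, so Erin = 8. Strike 8 from Kira, Nate.
Among the 6 still-open variables, 6 fits only Kira (and all 6 values in {1, 3, 4, 5, 6, 9} must be used), so Kira = 6.
Among the 5 still-open variables, 9 fits only Nate (and all 5 values in {1, 3, 4, 5, 9} must be used), so Nate = 9.

Nate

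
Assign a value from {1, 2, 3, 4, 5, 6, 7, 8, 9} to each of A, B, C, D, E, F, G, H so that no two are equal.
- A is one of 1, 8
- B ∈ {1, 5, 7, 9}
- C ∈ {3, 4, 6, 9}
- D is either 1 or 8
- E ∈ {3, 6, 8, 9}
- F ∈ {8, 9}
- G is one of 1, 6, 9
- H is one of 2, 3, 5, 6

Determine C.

A and D share exactly the 2 values {1, 8}; by pigeonhole those values go to them, so strike 1, 8 from B, E, F, G.
F's domain is down to {9}, so F = 9. Remove 9 from B, C, E, G.
G has just one choice, so G = 6. Eliminate 6 elsewhere: C, E, H.
E has just one choice, so E = 3. Eliminate 3 elsewhere: C, H.
So C = 4.

4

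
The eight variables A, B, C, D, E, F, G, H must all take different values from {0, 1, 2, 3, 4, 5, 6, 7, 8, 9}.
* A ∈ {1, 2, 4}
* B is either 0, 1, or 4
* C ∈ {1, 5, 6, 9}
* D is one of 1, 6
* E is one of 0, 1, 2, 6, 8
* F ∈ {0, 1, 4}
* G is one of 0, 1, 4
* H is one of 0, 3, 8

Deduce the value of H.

B, F, G share exactly the 3 values {0, 1, 4}; by pigeonhole those values go to them, so strike 0, 1, 4 from A, C, D, E, H.
A must be 2 (only option left). Eliminate 2 elsewhere: E.
That leaves D = 6. Strike 6 from C, E.
That leaves E = 8. So H can't be 8.
So H = 3.

3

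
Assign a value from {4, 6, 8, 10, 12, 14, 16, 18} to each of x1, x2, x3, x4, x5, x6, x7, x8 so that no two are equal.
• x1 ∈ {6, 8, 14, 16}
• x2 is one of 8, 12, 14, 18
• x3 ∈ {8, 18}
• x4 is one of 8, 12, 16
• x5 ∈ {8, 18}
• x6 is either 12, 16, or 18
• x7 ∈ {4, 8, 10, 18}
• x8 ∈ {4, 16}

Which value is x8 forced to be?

4

The 8 variables together cover exactly {4, 6, 8, 10, 12, 14, 16, 18} — 8 values for 8 variables — and 6 appears only in x1's list, so x1 = 6.
Among the 7 still-open variables, 10 fits only x7 (and all 7 values in {4, 8, 10, 12, 14, 16, 18} must be used), so x7 = 10.
The 6 still-open variables draw from only 6 values {4, 8, 12, 14, 16, 18}, so each is used; only x8 can be 4, hence x8 = 4.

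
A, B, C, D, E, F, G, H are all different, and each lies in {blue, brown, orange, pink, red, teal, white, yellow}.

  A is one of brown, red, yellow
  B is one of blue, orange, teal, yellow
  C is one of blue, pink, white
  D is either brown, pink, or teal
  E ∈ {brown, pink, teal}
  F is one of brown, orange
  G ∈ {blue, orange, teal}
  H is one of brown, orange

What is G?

blue

Among the 8 variables, red fits only A (and all 8 values in {blue, brown, orange, pink, red, teal, white, yellow} must be used), so A = red.
Among the 7 still-open variables, white fits only C (and all 7 values in {blue, brown, orange, pink, teal, white, yellow} must be used), so C = white.
The 6 still-open variables draw from only 6 values {blue, brown, orange, pink, teal, yellow}, so each is used; only B can be yellow, hence B = yellow.
Among the 5 still-open variables, blue fits only G (and all 5 values in {blue, brown, orange, pink, teal} must be used), so G = blue.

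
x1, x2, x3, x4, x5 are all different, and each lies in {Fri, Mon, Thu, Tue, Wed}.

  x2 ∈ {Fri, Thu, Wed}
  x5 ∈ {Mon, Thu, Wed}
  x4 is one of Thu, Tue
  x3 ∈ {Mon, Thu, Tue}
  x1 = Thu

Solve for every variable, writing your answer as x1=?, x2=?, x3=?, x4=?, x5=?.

x1=Thu, x2=Fri, x3=Mon, x4=Tue, x5=Wed

x1 has just one choice, so x1 = Thu. Eliminate Thu elsewhere: x2, x3, x4, x5.
x4 must be Tue (only option left). So x3 can't be Tue.
That leaves x3 = Mon. So x5 can't be Mon.
x5 has just one choice, so x5 = Wed. Eliminate Wed elsewhere: x2.
x2 has just one choice, so x2 = Fri.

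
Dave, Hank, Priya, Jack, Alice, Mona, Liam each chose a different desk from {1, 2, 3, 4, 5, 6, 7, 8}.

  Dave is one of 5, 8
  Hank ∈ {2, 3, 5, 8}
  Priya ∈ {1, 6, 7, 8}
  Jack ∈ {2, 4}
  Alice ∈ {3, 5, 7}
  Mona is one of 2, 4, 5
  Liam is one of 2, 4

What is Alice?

7

Jack and Liam share exactly the 2 values {2, 4}; by pigeonhole those values go to them, so strike 2, 4 from Hank, Mona.
That leaves Mona = 5. Remove 5 from Dave, Hank, Alice.
Dave has just one choice, so Dave = 8. Remove 8 from Hank, Priya.
That leaves Hank = 3. Remove 3 from Alice.
So Alice = 7.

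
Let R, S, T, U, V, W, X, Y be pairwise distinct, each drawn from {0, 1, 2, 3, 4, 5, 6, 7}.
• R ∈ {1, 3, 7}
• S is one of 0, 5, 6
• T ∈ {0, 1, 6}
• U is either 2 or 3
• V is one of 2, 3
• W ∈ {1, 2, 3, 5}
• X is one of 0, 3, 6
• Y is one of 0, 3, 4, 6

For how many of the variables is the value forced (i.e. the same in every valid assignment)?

Among the 8 variables, 4 fits only Y (and all 8 values in {0, 1, 2, 3, 4, 5, 6, 7} must be used), so Y = 4.
The 7 still-open variables together cover exactly {0, 1, 2, 3, 5, 6, 7} — 7 values for 7 variables — and 7 appears only in R's list, so R = 7.
U and V share exactly the 2 values {2, 3}; by pigeonhole those values go to them, so strike 2, 3 from W, X.
Determined: R=7, Y=4. The other variables each still have more than one consistent value. That makes 2.

2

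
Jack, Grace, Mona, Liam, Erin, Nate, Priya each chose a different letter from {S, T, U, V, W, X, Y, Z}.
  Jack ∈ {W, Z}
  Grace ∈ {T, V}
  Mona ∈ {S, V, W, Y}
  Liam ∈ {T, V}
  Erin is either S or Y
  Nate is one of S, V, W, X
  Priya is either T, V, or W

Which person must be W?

Priya

The 7 variables draw from only 7 values {S, T, V, W, X, Y, Z}, so each is used; only Nate can be X, hence Nate = X.
The 6 still-open variables together cover exactly {S, T, V, W, Y, Z} — 6 values for 6 variables — and Z appears only in Jack's list, so Jack = Z.
Grace and Liam between them cover only {T, V} — a naked pair. Remove those values from Mona, Priya.
So W goes to Priya.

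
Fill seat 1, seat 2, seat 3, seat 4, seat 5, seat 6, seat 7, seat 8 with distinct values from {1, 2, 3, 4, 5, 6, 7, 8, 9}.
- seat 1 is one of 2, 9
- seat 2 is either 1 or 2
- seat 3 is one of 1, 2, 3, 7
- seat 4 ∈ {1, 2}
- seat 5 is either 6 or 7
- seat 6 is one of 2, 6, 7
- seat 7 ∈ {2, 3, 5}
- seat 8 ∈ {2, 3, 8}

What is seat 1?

9

The 8 variables draw from only 8 values {1, 2, 3, 5, 6, 7, 8, 9}, so each is used; only seat 7 can be 5, hence seat 7 = 5.
The 7 still-open variables draw from only 7 values {1, 2, 3, 6, 7, 8, 9}, so each is used; only seat 8 can be 8, hence seat 8 = 8.
Among the 6 still-open variables, 3 fits only seat 3 (and all 6 values in {1, 2, 3, 6, 7, 9} must be used), so seat 3 = 3.
Among the 5 still-open variables, 9 fits only seat 1 (and all 5 values in {1, 2, 6, 7, 9} must be used), so seat 1 = 9.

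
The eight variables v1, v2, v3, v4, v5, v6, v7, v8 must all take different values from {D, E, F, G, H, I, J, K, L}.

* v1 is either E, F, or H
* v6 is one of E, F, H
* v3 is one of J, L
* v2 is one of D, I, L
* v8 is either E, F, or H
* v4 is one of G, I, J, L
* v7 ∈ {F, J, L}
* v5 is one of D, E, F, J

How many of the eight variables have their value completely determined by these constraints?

3

The 8 variables together cover exactly {D, E, F, G, H, I, J, L} — 8 values for 8 variables — and G appears only in v4's list, so v4 = G.
Among the 7 still-open variables, I fits only v2 (and all 7 values in {D, E, F, H, I, J, L} must be used), so v2 = I.
Among the 6 still-open variables, D fits only v5 (and all 6 values in {D, E, F, H, J, L} must be used), so v5 = D.
The 3 variables v1, v6, v8 are confined to {E, F, H}, which locks those values in; drop them from v7.
Determined: v2=I, v4=G, v5=D. The other variables each still have more than one consistent value. That makes 3.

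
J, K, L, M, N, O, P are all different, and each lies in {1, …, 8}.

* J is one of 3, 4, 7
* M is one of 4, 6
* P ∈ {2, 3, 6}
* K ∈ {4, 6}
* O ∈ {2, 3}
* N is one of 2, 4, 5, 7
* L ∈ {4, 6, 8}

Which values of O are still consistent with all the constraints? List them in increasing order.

Among the 7 variables, 5 fits only N (and all 7 values in {2, 3, 4, 5, 6, 7, 8} must be used), so N = 5.
Among the 6 still-open variables, 7 fits only J (and all 6 values in {2, 3, 4, 6, 7, 8} must be used), so J = 7.
The 5 still-open variables draw from only 5 values {2, 3, 4, 6, 8}, so each is used; only L can be 8, hence L = 8.
K and M between them cover only {4, 6} — a naked pair. Remove those values from P.
No further eliminations apply; O can still be any of 2, 3.

2, 3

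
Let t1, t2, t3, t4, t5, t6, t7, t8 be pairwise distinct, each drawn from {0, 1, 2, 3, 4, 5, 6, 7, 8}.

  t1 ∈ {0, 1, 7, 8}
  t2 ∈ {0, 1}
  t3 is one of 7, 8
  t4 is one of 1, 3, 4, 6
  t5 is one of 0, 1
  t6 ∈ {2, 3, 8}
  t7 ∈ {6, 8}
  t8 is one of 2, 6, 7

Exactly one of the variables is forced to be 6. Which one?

t7

The 8 variables together cover exactly {0, 1, 2, 3, 4, 6, 7, 8} — 8 values for 8 variables — and 4 appears only in t4's list, so t4 = 4.
The 7 still-open variables together cover exactly {0, 1, 2, 3, 6, 7, 8} — 7 values for 7 variables — and 3 appears only in t6's list, so t6 = 3.
The 6 still-open variables draw from only 6 values {0, 1, 2, 6, 7, 8}, so each is used; only t8 can be 2, hence t8 = 2.
The 5 still-open variables together cover exactly {0, 1, 6, 7, 8} — 5 values for 5 variables — and 6 appears only in t7's list, so t7 = 6.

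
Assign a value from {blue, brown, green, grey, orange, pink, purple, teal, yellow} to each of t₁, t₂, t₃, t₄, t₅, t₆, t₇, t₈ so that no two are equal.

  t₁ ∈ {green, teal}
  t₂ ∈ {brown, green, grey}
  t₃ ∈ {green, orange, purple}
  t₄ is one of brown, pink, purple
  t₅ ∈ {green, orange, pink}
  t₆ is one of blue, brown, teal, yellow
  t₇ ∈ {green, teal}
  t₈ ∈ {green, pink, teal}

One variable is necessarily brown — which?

t₄

The 2 variables t₁ and t₇ are confined to {green, teal}, which locks those values in; drop them from t₂, t₃, t₅, t₆, t₈.
t₈ has just one choice, so t₈ = pink. Strike pink from t₄, t₅.
t₅ has just one choice, so t₅ = orange. Eliminate orange elsewhere: t₃.
That leaves t₃ = purple. Remove purple from t₄.
So brown goes to t₄.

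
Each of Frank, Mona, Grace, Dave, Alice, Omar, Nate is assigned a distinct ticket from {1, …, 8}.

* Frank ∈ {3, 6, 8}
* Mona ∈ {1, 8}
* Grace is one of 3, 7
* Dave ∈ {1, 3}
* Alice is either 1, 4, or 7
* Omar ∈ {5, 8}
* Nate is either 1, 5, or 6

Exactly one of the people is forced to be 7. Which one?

Among the 7 variables, 4 fits only Alice (and all 7 values in {1, 3, 4, 5, 6, 7, 8} must be used), so Alice = 4.
The 6 still-open variables together cover exactly {1, 3, 5, 6, 7, 8} — 6 values for 6 variables — and 7 appears only in Grace's list, so Grace = 7.

Grace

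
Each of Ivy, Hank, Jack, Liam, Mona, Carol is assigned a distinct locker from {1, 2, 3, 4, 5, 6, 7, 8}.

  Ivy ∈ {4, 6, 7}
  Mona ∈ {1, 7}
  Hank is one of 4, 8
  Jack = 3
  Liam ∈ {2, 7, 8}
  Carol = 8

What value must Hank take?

Jack's domain is down to {3}, so Jack = 3.
That leaves Carol = 8. So Hank, Liam can't be 8.
So Hank = 4.

4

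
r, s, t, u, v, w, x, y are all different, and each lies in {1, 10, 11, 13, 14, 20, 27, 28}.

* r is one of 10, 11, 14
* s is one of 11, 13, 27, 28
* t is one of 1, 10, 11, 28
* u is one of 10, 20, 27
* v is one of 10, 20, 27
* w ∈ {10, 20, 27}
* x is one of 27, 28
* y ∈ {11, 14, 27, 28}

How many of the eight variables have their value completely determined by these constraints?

The 8 variables draw from only 8 values {1, 10, 11, 13, 14, 20, 27, 28}, so each is used; only t can be 1, hence t = 1.
Among the 7 still-open variables, 13 fits only s (and all 7 values in {10, 11, 13, 14, 20, 27, 28} must be used), so s = 13.
u, v, w share exactly the 3 values {10, 20, 27}; by pigeonhole those values go to them, so strike 10, 20, 27 from r, x, y.
x's domain is down to {28}, so x = 28. Strike 28 from y.
Determined: s=13, t=1, x=28. The other variables each still have more than one consistent value. That makes 3.

3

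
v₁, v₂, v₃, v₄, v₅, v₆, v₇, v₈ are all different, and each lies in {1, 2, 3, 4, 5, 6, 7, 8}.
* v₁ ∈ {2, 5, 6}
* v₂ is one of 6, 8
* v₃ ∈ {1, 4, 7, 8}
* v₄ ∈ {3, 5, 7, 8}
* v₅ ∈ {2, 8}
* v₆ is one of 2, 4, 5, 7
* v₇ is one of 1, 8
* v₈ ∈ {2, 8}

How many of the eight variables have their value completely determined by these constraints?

Among the 8 variables, 3 fits only v₄ (and all 8 values in {1, 2, 3, 4, 5, 6, 7, 8} must be used), so v₄ = 3.
v₅ and v₈ between them cover only {2, 8} — a naked pair. Remove those values from v₁, v₂, v₃, v₆, v₇.
That leaves v₂ = 6. Eliminate 6 elsewhere: v₁.
v₇'s domain is down to {1}, so v₇ = 1. Strike 1 from v₃.
v₁'s domain is down to {5}, so v₁ = 5. Eliminate 5 elsewhere: v₆.
Determined: v₁=5, v₂=6, v₄=3, v₇=1. The other variables each still have more than one consistent value. That makes 4.

4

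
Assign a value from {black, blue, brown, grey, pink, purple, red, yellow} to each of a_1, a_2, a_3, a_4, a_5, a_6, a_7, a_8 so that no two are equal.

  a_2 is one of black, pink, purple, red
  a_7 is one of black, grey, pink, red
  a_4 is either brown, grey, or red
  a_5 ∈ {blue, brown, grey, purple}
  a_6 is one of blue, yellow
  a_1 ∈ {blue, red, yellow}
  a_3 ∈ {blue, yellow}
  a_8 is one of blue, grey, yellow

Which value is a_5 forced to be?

purple

a_3 and a_6 between them cover only {blue, yellow} — a naked pair. Remove those values from a_1, a_5, a_8.
a_1's domain is down to {red}, so a_1 = red. Remove red from a_2, a_4, a_7.
a_8's domain is down to {grey}, so a_8 = grey. Remove grey from a_4, a_5, a_7.
a_4's domain is down to {brown}, so a_4 = brown. Strike brown from a_5.
So a_5 = purple.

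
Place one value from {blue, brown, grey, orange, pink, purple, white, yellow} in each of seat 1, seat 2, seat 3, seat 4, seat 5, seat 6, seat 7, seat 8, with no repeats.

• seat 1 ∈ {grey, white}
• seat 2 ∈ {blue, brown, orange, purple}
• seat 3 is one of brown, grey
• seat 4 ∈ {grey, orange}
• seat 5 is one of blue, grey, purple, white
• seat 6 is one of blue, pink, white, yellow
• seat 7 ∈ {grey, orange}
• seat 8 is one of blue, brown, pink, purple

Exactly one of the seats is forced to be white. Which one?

seat 1

The 8 variables draw from only 8 values {blue, brown, grey, orange, pink, purple, white, yellow}, so each is used; only seat 6 can be yellow, hence seat 6 = yellow.
Among the 7 still-open variables, pink fits only seat 8 (and all 7 values in {blue, brown, grey, orange, pink, purple, white} must be used), so seat 8 = pink.
The 2 variables seat 4 and seat 7 are confined to {grey, orange}, which locks those values in; drop them from seat 1, seat 2, seat 3, seat 5.
So white goes to seat 1.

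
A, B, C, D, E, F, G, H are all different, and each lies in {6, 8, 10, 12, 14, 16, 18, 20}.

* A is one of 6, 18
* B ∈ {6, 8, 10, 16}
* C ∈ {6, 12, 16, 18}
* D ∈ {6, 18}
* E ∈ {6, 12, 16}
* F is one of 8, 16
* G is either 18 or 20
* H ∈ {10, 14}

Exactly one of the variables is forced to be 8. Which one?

F

Among the 8 variables, 14 fits only H (and all 8 values in {6, 8, 10, 12, 14, 16, 18, 20} must be used), so H = 14.
Among the 7 still-open variables, 10 fits only B (and all 7 values in {6, 8, 10, 12, 16, 18, 20} must be used), so B = 10.
The 6 still-open variables draw from only 6 values {6, 8, 12, 16, 18, 20}, so each is used; only F can be 8, hence F = 8.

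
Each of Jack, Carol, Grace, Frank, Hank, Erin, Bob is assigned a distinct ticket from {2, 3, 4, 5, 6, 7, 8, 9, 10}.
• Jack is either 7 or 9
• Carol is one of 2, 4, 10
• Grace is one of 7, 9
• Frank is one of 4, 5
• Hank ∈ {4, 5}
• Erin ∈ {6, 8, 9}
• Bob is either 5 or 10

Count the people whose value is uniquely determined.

Jack and Grace share exactly the 2 values {7, 9}; by pigeonhole those values go to them, so strike 7, 9 from Erin.
The 2 variables Frank and Hank are confined to {4, 5}, which locks those values in; drop them from Carol, Bob.
Bob has just one choice, so Bob = 10. Eliminate 10 elsewhere: Carol.
Carol's domain is down to {2}, so Carol = 2.
Determined: Carol=2, Bob=10. The other people each still have more than one consistent value. That makes 2.

2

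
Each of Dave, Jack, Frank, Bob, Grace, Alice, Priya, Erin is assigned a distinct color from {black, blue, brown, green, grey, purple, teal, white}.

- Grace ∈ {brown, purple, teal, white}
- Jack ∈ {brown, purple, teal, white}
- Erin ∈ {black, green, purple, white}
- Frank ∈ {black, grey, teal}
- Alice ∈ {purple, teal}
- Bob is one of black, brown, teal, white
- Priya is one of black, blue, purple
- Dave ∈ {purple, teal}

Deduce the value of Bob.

The 8 variables together cover exactly {black, blue, brown, green, grey, purple, teal, white} — 8 values for 8 variables — and blue appears only in Priya's list, so Priya = blue.
Among the 7 still-open variables, green fits only Erin (and all 7 values in {black, brown, green, grey, purple, teal, white} must be used), so Erin = green.
The 6 still-open variables together cover exactly {black, brown, grey, purple, teal, white} — 6 values for 6 variables — and grey appears only in Frank's list, so Frank = grey.
Among the 5 still-open variables, black fits only Bob (and all 5 values in {black, brown, purple, teal, white} must be used), so Bob = black.

black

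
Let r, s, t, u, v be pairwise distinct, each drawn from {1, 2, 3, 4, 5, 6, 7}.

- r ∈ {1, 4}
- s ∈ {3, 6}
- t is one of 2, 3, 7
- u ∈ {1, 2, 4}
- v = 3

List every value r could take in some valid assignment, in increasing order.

1, 4

v must be 3 (only option left). Remove 3 from s, t.
That leaves s = 6.
No further eliminations apply; r can still be any of 1, 4.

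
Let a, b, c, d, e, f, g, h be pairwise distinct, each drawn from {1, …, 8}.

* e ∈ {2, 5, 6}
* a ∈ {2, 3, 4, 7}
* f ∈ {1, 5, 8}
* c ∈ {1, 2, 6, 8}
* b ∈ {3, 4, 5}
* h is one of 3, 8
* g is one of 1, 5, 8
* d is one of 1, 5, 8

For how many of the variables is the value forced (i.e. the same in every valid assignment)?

The 8 variables draw from only 8 values {1, 2, 3, 4, 5, 6, 7, 8}, so each is used; only a can be 7, hence a = 7.
Among the 7 still-open variables, 4 fits only b (and all 7 values in {1, 2, 3, 4, 5, 6, 8} must be used), so b = 4.
Among the 6 still-open variables, 3 fits only h (and all 6 values in {1, 2, 3, 5, 6, 8} must be used), so h = 3.
d, f, g between them cover only {1, 5, 8} — a naked triple. Remove those values from c, e.
Determined: a=7, b=4, h=3. The other variables each still have more than one consistent value. That makes 3.

3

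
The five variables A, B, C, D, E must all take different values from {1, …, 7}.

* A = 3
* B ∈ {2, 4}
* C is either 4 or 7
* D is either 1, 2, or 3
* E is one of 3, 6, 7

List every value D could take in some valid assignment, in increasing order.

1, 2

A's domain is down to {3}, so A = 3. Strike 3 from D, E.
No further eliminations apply; D can still be any of 1, 2.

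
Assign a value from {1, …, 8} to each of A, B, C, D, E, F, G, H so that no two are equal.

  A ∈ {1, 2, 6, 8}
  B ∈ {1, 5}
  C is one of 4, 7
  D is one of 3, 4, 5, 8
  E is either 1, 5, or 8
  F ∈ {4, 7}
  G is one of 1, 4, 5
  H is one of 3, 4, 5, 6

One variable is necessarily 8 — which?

The 8 variables together cover exactly {1, 2, 3, 4, 5, 6, 7, 8} — 8 values for 8 variables — and 2 appears only in A's list, so A = 2.
Among the 7 still-open variables, 6 fits only H (and all 7 values in {1, 3, 4, 5, 6, 7, 8} must be used), so H = 6.
The 6 still-open variables draw from only 6 values {1, 3, 4, 5, 7, 8}, so each is used; only D can be 3, hence D = 3.
Among the 5 still-open variables, 8 fits only E (and all 5 values in {1, 4, 5, 7, 8} must be used), so E = 8.

E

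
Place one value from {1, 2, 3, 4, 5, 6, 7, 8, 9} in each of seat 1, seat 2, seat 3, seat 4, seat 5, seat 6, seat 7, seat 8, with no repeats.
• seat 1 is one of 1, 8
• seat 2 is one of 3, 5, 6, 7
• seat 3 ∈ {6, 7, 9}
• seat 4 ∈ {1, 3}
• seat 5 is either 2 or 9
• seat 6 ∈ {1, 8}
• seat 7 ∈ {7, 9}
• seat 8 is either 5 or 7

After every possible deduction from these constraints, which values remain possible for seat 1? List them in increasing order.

Among the 8 variables, 2 fits only seat 5 (and all 8 values in {1, 2, 3, 5, 6, 7, 8, 9} must be used), so seat 5 = 2.
The 2 variables seat 1 and seat 6 are confined to {1, 8}, which locks those values in; drop them from seat 4.
seat 4's domain is down to {3}, so seat 4 = 3. Remove 3 from seat 2.
No further eliminations apply; seat 1 can still be any of 1, 8.

1, 8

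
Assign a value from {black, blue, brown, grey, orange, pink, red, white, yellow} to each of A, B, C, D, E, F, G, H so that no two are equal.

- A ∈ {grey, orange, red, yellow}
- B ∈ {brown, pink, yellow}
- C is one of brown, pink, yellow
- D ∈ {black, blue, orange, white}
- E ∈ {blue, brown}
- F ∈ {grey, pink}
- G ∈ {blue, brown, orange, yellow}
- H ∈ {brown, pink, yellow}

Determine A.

red

The 3 variables B, C, H are confined to {brown, pink, yellow}, which locks those values in; drop them from A, E, F, G.
E must be blue (only option left). So D, G can't be blue.
F's domain is down to {grey}, so F = grey. Remove grey from A.
G has just one choice, so G = orange. So A, D can't be orange.
So A = red.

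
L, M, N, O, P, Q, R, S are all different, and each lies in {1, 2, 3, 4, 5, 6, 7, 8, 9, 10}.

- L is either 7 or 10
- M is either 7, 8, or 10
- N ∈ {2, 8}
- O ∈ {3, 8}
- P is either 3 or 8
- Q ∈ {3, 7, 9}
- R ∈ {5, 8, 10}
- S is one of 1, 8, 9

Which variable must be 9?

Q

Among the 8 variables, 1 fits only S (and all 8 values in {1, 2, 3, 5, 7, 8, 9, 10} must be used), so S = 1.
The 7 still-open variables together cover exactly {2, 3, 5, 7, 8, 9, 10} — 7 values for 7 variables — and 2 appears only in N's list, so N = 2.
Among the 6 still-open variables, 5 fits only R (and all 6 values in {3, 5, 7, 8, 9, 10} must be used), so R = 5.
The 5 still-open variables draw from only 5 values {3, 7, 8, 9, 10}, so each is used; only Q can be 9, hence Q = 9.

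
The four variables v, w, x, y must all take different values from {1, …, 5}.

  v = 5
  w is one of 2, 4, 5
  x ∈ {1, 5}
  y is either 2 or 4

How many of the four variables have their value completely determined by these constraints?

2

v must be 5 (only option left). Strike 5 from w, x.
x's domain is down to {1}, so x = 1.
Determined: v=5, x=1. The other variables each still have more than one consistent value. That makes 2.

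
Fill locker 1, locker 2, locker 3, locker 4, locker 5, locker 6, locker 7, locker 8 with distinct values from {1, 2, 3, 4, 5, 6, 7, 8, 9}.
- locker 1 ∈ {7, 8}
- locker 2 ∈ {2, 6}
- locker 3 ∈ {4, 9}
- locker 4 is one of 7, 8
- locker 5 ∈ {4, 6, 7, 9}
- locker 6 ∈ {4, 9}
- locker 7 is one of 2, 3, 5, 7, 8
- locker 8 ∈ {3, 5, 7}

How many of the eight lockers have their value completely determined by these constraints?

The 2 variables locker 1 and locker 4 are confined to {7, 8}, which locks those values in; drop them from locker 5, locker 7, locker 8.
locker 3 and locker 6 between them cover only {4, 9} — a naked pair. Remove those values from locker 5.
That leaves locker 5 = 6. Strike 6 from locker 2.
That leaves locker 2 = 2. So locker 7 can't be 2.
Determined: locker 2=2, locker 5=6. The other lockers each still have more than one consistent value. That makes 2.

2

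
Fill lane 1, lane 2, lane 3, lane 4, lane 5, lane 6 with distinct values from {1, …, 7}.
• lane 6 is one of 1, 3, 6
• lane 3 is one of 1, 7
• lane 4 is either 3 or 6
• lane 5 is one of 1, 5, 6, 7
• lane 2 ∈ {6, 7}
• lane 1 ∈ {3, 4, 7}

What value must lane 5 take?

Among the 6 variables, 4 fits only lane 1 (and all 6 values in {1, 3, 4, 5, 6, 7} must be used), so lane 1 = 4.
The 5 still-open variables together cover exactly {1, 3, 5, 6, 7} — 5 values for 5 variables — and 5 appears only in lane 5's list, so lane 5 = 5.

5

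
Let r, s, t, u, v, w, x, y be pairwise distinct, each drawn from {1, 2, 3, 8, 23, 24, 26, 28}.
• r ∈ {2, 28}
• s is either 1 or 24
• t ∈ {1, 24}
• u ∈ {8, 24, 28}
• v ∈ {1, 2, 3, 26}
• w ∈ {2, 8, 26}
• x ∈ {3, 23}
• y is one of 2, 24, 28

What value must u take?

8

Among the 8 variables, 23 fits only x (and all 8 values in {1, 2, 3, 8, 23, 24, 26, 28} must be used), so x = 23.
The 7 still-open variables together cover exactly {1, 2, 3, 8, 24, 26, 28} — 7 values for 7 variables — and 3 appears only in v's list, so v = 3.
The 6 still-open variables together cover exactly {1, 2, 8, 24, 26, 28} — 6 values for 6 variables — and 26 appears only in w's list, so w = 26.
Among the 5 still-open variables, 8 fits only u (and all 5 values in {1, 2, 8, 24, 28} must be used), so u = 8.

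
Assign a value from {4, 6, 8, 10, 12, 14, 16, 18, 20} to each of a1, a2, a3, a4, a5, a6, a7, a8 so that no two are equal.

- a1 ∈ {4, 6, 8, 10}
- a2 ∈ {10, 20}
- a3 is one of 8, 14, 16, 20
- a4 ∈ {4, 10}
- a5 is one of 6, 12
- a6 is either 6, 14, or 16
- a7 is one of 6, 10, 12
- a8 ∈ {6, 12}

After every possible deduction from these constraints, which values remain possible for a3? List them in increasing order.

14, 16

a5 and a8 share exactly the 2 values {6, 12}; by pigeonhole those values go to them, so strike 6, 12 from a1, a6, a7.
a7 has just one choice, so a7 = 10. So a1, a2, a4 can't be 10.
a2 has just one choice, so a2 = 20. Strike 20 from a3.
a4 has just one choice, so a4 = 4. Remove 4 from a1.
a1's domain is down to {8}, so a1 = 8. Strike 8 from a3.
No further eliminations apply; a3 can still be any of 14, 16.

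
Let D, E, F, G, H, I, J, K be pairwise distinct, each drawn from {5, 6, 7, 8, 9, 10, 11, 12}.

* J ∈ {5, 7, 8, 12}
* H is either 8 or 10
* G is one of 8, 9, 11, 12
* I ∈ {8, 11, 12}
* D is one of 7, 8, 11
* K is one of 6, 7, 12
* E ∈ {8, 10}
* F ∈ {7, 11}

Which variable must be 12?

The 8 variables together cover exactly {5, 6, 7, 8, 9, 10, 11, 12} — 8 values for 8 variables — and 5 appears only in J's list, so J = 5.
Among the 7 still-open variables, 6 fits only K (and all 7 values in {6, 7, 8, 9, 10, 11, 12} must be used), so K = 6.
Among the 6 still-open variables, 9 fits only G (and all 6 values in {7, 8, 9, 10, 11, 12} must be used), so G = 9.
The 5 still-open variables together cover exactly {7, 8, 10, 11, 12} — 5 values for 5 variables — and 12 appears only in I's list, so I = 12.

I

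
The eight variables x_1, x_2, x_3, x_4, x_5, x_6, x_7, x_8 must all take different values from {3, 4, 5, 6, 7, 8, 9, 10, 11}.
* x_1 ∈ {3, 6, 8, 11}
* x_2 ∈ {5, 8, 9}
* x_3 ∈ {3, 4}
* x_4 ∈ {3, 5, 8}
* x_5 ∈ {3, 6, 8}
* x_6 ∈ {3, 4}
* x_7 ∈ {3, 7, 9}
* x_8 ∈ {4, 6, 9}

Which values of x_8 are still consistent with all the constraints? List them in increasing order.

The 8 variables together cover exactly {3, 4, 5, 6, 7, 8, 9, 11} — 8 values for 8 variables — and 7 appears only in x_7's list, so x_7 = 7.
The 7 still-open variables draw from only 7 values {3, 4, 5, 6, 8, 9, 11}, so each is used; only x_1 can be 11, hence x_1 = 11.
x_3 and x_6 share exactly the 2 values {3, 4}; by pigeonhole those values go to them, so strike 3, 4 from x_4, x_5, x_8.
No further eliminations apply; x_8 can still be any of 6, 9.

6, 9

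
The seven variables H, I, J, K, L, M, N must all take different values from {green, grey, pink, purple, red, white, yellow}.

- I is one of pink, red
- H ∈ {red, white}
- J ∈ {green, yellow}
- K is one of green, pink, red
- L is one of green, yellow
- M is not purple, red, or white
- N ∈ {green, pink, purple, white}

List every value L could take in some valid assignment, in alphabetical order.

Among the 7 variables, grey fits only M (and all 7 values in {green, grey, pink, purple, red, white, yellow} must be used), so M = grey.
The 6 still-open variables together cover exactly {green, pink, purple, red, white, yellow} — 6 values for 6 variables — and purple appears only in N's list, so N = purple.
The 5 still-open variables together cover exactly {green, pink, red, white, yellow} — 5 values for 5 variables — and white appears only in H's list, so H = white.
The 2 variables J and L are confined to {green, yellow}, which locks those values in; drop them from K.
No further eliminations apply; L can still be any of green, yellow.

green, yellow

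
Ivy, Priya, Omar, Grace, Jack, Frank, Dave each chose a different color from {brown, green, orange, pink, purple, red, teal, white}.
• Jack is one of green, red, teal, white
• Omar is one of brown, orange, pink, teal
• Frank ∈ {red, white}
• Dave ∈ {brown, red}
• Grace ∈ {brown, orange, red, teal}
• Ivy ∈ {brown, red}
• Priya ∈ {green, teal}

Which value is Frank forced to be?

The 7 variables draw from only 7 values {brown, green, orange, pink, red, teal, white}, so each is used; only Omar can be pink, hence Omar = pink.
The 6 still-open variables together cover exactly {brown, green, orange, red, teal, white} — 6 values for 6 variables — and orange appears only in Grace's list, so Grace = orange.
The 2 variables Ivy and Dave are confined to {brown, red}, which locks those values in; drop them from Jack, Frank.
So Frank = white.

white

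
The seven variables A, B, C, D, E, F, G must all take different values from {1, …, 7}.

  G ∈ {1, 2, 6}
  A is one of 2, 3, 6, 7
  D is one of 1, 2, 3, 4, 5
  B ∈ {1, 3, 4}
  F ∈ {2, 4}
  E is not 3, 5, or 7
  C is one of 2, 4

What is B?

3

The 7 variables draw from only 7 values {1, 2, 3, 4, 5, 6, 7}, so each is used; only D can be 5, hence D = 5.
The 6 still-open variables together cover exactly {1, 2, 3, 4, 6, 7} — 6 values for 6 variables — and 7 appears only in A's list, so A = 7.
The 5 still-open variables together cover exactly {1, 2, 3, 4, 6} — 5 values for 5 variables — and 3 appears only in B's list, so B = 3.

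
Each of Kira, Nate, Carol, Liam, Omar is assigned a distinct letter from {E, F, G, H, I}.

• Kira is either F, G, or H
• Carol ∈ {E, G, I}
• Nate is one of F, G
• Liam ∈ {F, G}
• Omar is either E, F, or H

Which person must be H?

The 5 variables draw from only 5 values {E, F, G, H, I}, so each is used; only Carol can be I, hence Carol = I.
The 4 still-open variables together cover exactly {E, F, G, H} — 4 values for 4 variables — and E appears only in Omar's list, so Omar = E.
The 3 still-open variables together cover exactly {F, G, H} — 3 values for 3 variables — and H appears only in Kira's list, so Kira = H.

Kira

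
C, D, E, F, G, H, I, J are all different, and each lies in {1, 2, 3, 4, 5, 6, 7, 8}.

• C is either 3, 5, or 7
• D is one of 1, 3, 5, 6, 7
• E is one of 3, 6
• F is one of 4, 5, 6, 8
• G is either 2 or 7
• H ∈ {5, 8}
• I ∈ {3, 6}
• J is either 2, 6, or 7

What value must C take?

The 8 variables draw from only 8 values {1, 2, 3, 4, 5, 6, 7, 8}, so each is used; only D can be 1, hence D = 1.
Among the 7 still-open variables, 4 fits only F (and all 7 values in {2, 3, 4, 5, 6, 7, 8} must be used), so F = 4.
The 6 still-open variables draw from only 6 values {2, 3, 5, 6, 7, 8}, so each is used; only H can be 8, hence H = 8.
The 5 still-open variables together cover exactly {2, 3, 5, 6, 7} — 5 values for 5 variables — and 5 appears only in C's list, so C = 5.

5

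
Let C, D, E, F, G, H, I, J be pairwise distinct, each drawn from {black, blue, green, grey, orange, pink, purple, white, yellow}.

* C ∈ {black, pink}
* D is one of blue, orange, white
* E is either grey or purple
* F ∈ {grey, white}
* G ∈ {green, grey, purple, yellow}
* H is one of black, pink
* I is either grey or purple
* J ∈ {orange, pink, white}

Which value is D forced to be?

blue

C and H between them cover only {black, pink} — a naked pair. Remove those values from J.
E and I between them cover only {grey, purple} — a naked pair. Remove those values from F, G.
F's domain is down to {white}, so F = white. Eliminate white elsewhere: D, J.
J must be orange (only option left). Strike orange from D.
So D = blue.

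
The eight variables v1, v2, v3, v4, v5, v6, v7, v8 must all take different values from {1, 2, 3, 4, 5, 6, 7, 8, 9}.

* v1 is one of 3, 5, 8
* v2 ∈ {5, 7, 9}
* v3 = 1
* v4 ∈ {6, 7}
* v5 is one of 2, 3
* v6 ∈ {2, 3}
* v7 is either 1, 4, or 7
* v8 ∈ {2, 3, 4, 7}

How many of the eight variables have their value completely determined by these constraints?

v3 has just one choice, so v3 = 1. So v7 can't be 1.
v5 and v6 between them cover only {2, 3} — a naked pair. Remove those values from v1, v8.
v7 and v8 share exactly the 2 values {4, 7}; by pigeonhole those values go to them, so strike 4, 7 from v2, v4.
v4 has just one choice, so v4 = 6.
Determined: v3=1, v4=6. The other variables each still have more than one consistent value. That makes 2.

2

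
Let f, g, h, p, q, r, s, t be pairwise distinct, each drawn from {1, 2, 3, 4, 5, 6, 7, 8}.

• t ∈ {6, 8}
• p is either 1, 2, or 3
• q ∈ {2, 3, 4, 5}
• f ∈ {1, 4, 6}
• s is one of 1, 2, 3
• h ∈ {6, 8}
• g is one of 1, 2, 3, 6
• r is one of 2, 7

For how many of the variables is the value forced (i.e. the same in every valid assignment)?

3

The 8 variables together cover exactly {1, 2, 3, 4, 5, 6, 7, 8} — 8 values for 8 variables — and 5 appears only in q's list, so q = 5.
The 7 still-open variables draw from only 7 values {1, 2, 3, 4, 6, 7, 8}, so each is used; only f can be 4, hence f = 4.
Among the 6 still-open variables, 7 fits only r (and all 6 values in {1, 2, 3, 6, 7, 8} must be used), so r = 7.
h and t between them cover only {6, 8} — a naked pair. Remove those values from g.
Determined: f=4, q=5, r=7. The other variables each still have more than one consistent value. That makes 3.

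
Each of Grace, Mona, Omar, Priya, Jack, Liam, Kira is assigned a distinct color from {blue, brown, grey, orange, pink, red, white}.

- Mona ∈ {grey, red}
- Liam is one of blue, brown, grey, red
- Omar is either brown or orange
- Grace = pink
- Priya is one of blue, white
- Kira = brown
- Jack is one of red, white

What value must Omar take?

Grace's domain is down to {pink}, so Grace = pink.
Kira must be brown (only option left). Strike brown from Omar, Liam.
So Omar = orange.

orange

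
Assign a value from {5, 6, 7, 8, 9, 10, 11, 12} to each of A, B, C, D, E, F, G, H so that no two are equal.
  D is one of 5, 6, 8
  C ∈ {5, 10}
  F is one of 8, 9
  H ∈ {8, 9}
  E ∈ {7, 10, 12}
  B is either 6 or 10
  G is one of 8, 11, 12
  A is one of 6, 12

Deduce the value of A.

12

Among the 8 variables, 7 fits only E (and all 8 values in {5, 6, 7, 8, 9, 10, 11, 12} must be used), so E = 7.
The 7 still-open variables draw from only 7 values {5, 6, 8, 9, 10, 11, 12}, so each is used; only G can be 11, hence G = 11.
Among the 6 still-open variables, 12 fits only A (and all 6 values in {5, 6, 8, 9, 10, 12} must be used), so A = 12.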